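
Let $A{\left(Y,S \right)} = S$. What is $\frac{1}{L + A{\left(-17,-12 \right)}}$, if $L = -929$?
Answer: $- \frac{1}{941} \approx -0.0010627$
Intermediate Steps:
$\frac{1}{L + A{\left(-17,-12 \right)}} = \frac{1}{-929 - 12} = \frac{1}{-941} = - \frac{1}{941}$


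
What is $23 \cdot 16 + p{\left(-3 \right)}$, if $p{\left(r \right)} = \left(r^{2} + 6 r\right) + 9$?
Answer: $368$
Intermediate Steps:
$p{\left(r \right)} = 9 + r^{2} + 6 r$
$23 \cdot 16 + p{\left(-3 \right)} = 23 \cdot 16 + \left(9 + \left(-3\right)^{2} + 6 \left(-3\right)\right) = 368 + \left(9 + 9 - 18\right) = 368 + 0 = 368$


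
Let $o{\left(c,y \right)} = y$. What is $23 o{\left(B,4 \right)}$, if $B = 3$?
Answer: $92$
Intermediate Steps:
$23 o{\left(B,4 \right)} = 23 \cdot 4 = 92$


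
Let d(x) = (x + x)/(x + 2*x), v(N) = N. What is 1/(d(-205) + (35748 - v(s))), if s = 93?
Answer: 3/106967 ≈ 2.8046e-5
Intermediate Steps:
d(x) = ⅔ (d(x) = (2*x)/((3*x)) = (2*x)*(1/(3*x)) = ⅔)
1/(d(-205) + (35748 - v(s))) = 1/(⅔ + (35748 - 1*93)) = 1/(⅔ + (35748 - 93)) = 1/(⅔ + 35655) = 1/(106967/3) = 3/106967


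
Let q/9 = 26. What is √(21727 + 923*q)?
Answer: √237709 ≈ 487.55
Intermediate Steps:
q = 234 (q = 9*26 = 234)
√(21727 + 923*q) = √(21727 + 923*234) = √(21727 + 215982) = √237709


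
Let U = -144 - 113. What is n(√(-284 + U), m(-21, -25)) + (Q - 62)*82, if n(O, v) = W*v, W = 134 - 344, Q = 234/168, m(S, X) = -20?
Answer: -10777/14 ≈ -769.79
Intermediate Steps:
Q = 39/28 (Q = 234*(1/168) = 39/28 ≈ 1.3929)
U = -257
W = -210
n(O, v) = -210*v
n(√(-284 + U), m(-21, -25)) + (Q - 62)*82 = -210*(-20) + (39/28 - 62)*82 = 4200 - 1697/28*82 = 4200 - 69577/14 = -10777/14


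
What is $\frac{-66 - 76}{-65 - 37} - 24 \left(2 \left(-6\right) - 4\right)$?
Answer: $\frac{19655}{51} \approx 385.39$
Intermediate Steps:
$\frac{-66 - 76}{-65 - 37} - 24 \left(2 \left(-6\right) - 4\right) = - \frac{142}{-102} - 24 \left(-12 - 4\right) = \left(-142\right) \left(- \frac{1}{102}\right) - -384 = \frac{71}{51} + 384 = \frac{19655}{51}$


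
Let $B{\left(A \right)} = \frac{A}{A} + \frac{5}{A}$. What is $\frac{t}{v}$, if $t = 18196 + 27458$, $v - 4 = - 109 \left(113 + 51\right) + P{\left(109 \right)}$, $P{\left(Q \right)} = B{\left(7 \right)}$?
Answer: $- \frac{159789}{62546} \approx -2.5547$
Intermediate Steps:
$B{\left(A \right)} = 1 + \frac{5}{A}$
$P{\left(Q \right)} = \frac{12}{7}$ ($P{\left(Q \right)} = \frac{5 + 7}{7} = \frac{1}{7} \cdot 12 = \frac{12}{7}$)
$v = - \frac{125092}{7}$ ($v = 4 + \left(- 109 \left(113 + 51\right) + \frac{12}{7}\right) = 4 + \left(\left(-109\right) 164 + \frac{12}{7}\right) = 4 + \left(-17876 + \frac{12}{7}\right) = 4 - \frac{125120}{7} = - \frac{125092}{7} \approx -17870.0$)
$t = 45654$
$\frac{t}{v} = \frac{45654}{- \frac{125092}{7}} = 45654 \left(- \frac{7}{125092}\right) = - \frac{159789}{62546}$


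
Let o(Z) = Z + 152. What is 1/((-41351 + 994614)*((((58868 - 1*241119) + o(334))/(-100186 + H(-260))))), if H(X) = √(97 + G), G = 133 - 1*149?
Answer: 100177/173269849195 ≈ 5.7816e-7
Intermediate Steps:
G = -16 (G = 133 - 149 = -16)
H(X) = 9 (H(X) = √(97 - 16) = √81 = 9)
o(Z) = 152 + Z
1/((-41351 + 994614)*((((58868 - 1*241119) + o(334))/(-100186 + H(-260))))) = 1/((-41351 + 994614)*((((58868 - 1*241119) + (152 + 334))/(-100186 + 9)))) = 1/(953263*((((58868 - 241119) + 486)/(-100177)))) = 1/(953263*(((-182251 + 486)*(-1/100177)))) = 1/(953263*((-181765*(-1/100177)))) = 1/(953263*(181765/100177)) = (1/953263)*(100177/181765) = 100177/173269849195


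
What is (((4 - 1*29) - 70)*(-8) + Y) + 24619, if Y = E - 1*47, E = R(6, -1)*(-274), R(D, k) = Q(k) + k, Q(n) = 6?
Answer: 23962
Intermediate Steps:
R(D, k) = 6 + k
E = -1370 (E = (6 - 1)*(-274) = 5*(-274) = -1370)
Y = -1417 (Y = -1370 - 1*47 = -1370 - 47 = -1417)
(((4 - 1*29) - 70)*(-8) + Y) + 24619 = (((4 - 1*29) - 70)*(-8) - 1417) + 24619 = (((4 - 29) - 70)*(-8) - 1417) + 24619 = ((-25 - 70)*(-8) - 1417) + 24619 = (-95*(-8) - 1417) + 24619 = (760 - 1417) + 24619 = -657 + 24619 = 23962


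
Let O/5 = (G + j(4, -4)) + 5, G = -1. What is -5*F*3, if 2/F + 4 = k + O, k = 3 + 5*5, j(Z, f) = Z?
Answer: -15/32 ≈ -0.46875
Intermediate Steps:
k = 28 (k = 3 + 25 = 28)
O = 40 (O = 5*((-1 + 4) + 5) = 5*(3 + 5) = 5*8 = 40)
F = 1/32 (F = 2/(-4 + (28 + 40)) = 2/(-4 + 68) = 2/64 = 2*(1/64) = 1/32 ≈ 0.031250)
-5*F*3 = -5*1/32*3 = -5/32*3 = -15/32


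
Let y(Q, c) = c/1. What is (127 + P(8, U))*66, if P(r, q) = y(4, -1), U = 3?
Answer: 8316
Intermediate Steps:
y(Q, c) = c (y(Q, c) = c*1 = c)
P(r, q) = -1
(127 + P(8, U))*66 = (127 - 1)*66 = 126*66 = 8316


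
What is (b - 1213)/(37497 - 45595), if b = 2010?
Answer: -797/8098 ≈ -0.098419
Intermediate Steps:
(b - 1213)/(37497 - 45595) = (2010 - 1213)/(37497 - 45595) = 797/(-8098) = 797*(-1/8098) = -797/8098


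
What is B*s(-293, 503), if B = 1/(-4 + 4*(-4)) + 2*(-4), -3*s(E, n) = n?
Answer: 80983/60 ≈ 1349.7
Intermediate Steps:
s(E, n) = -n/3
B = -161/20 (B = 1/(-4 - 16) - 8 = 1/(-20) - 8 = -1/20 - 8 = -161/20 ≈ -8.0500)
B*s(-293, 503) = -(-161)*503/60 = -161/20*(-503/3) = 80983/60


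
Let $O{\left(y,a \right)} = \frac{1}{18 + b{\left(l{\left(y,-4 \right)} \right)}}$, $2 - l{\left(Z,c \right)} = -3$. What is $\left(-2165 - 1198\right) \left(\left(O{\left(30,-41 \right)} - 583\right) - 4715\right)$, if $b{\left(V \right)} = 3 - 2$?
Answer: $17816997$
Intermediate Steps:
$l{\left(Z,c \right)} = 5$ ($l{\left(Z,c \right)} = 2 - -3 = 2 + 3 = 5$)
$b{\left(V \right)} = 1$ ($b{\left(V \right)} = 3 - 2 = 1$)
$O{\left(y,a \right)} = \frac{1}{19}$ ($O{\left(y,a \right)} = \frac{1}{18 + 1} = \frac{1}{19}$)
$\left(-2165 - 1198\right) \left(\left(O{\left(30,-41 \right)} - 583\right) - 4715\right) = \left(-2165 - 1198\right) \left(\left(\frac{1}{19} - 583\right) - 4715\right) = - 3363 \left(\left(\frac{1}{19} - 583\right) - 4715\right) = - 3363 \left(- \frac{11076}{19} - 4715\right) = \left(-3363\right) \left(- \frac{100661}{19}\right) = 17816997$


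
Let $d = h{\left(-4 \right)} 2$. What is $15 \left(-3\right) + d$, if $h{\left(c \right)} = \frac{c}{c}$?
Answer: $-43$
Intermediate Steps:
$h{\left(c \right)} = 1$
$d = 2$ ($d = 1 \cdot 2 = 2$)
$15 \left(-3\right) + d = 15 \left(-3\right) + 2 = -45 + 2 = -43$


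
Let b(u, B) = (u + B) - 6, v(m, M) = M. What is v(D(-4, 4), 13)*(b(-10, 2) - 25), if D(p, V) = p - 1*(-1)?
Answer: -507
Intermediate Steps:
D(p, V) = 1 + p (D(p, V) = p + 1 = 1 + p)
b(u, B) = -6 + B + u (b(u, B) = (B + u) - 6 = -6 + B + u)
v(D(-4, 4), 13)*(b(-10, 2) - 25) = 13*((-6 + 2 - 10) - 25) = 13*(-14 - 25) = 13*(-39) = -507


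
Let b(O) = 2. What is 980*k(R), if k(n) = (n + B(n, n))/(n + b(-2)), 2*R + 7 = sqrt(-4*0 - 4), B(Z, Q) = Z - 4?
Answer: 72520/13 + 31360*I/13 ≈ 5578.5 + 2412.3*I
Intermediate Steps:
B(Z, Q) = -4 + Z
R = -7/2 + I (R = -7/2 + sqrt(-4*0 - 4)/2 = -7/2 + sqrt(0 - 4)/2 = -7/2 + sqrt(-4)/2 = -7/2 + (2*I)/2 = -7/2 + I ≈ -3.5 + 1.0*I)
k(n) = (-4 + 2*n)/(2 + n) (k(n) = (n + (-4 + n))/(n + 2) = (-4 + 2*n)/(2 + n))
980*k(R) = 980*(2*(-2 + (-7/2 + I))/(2 + (-7/2 + I))) = 980*(2*(-11/2 + I)/(-3/2 + I)) = 980*(2*(4*(-3/2 - I)/13)*(-11/2 + I)) = 980*(8*(-11/2 + I)*(-3/2 - I)/13) = 7840*(-11/2 + I)*(-3/2 - I)/13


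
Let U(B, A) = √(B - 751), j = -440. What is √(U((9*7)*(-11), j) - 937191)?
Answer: √(-937191 + 38*I) ≈ 0.02 + 968.09*I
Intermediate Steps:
U(B, A) = √(-751 + B)
√(U((9*7)*(-11), j) - 937191) = √(√(-751 + (9*7)*(-11)) - 937191) = √(√(-751 + 63*(-11)) - 937191) = √(√(-751 - 693) - 937191) = √(√(-1444) - 937191) = √(38*I - 937191) = √(-937191 + 38*I)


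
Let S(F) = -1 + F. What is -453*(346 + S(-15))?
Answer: -149490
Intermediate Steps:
-453*(346 + S(-15)) = -453*(346 + (-1 - 15)) = -453*(346 - 16) = -453*330 = -149490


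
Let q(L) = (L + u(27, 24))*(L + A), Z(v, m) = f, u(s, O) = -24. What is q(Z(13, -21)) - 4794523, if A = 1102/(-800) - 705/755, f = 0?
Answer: -36198229847/7550 ≈ -4.7945e+6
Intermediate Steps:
A = -139601/60400 (A = 1102*(-1/800) - 705*1/755 = -551/400 - 141/151 = -139601/60400 ≈ -2.3113)
Z(v, m) = 0
q(L) = (-24 + L)*(-139601/60400 + L) (q(L) = (L - 24)*(L - 139601/60400) = (-24 + L)*(-139601/60400 + L))
q(Z(13, -21)) - 4794523 = (418803/7550 + 0² - 1589201/60400*0) - 4794523 = (418803/7550 + 0 + 0) - 4794523 = 418803/7550 - 4794523 = -36198229847/7550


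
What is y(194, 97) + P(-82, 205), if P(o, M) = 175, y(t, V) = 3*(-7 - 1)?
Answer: 151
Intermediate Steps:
y(t, V) = -24 (y(t, V) = 3*(-8) = -24)
y(194, 97) + P(-82, 205) = -24 + 175 = 151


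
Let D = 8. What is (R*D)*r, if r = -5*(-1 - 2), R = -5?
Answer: -600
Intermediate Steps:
r = 15 (r = -5*(-3) = 15)
(R*D)*r = -5*8*15 = -40*15 = -600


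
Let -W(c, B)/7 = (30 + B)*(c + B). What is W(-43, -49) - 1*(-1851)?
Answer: -10385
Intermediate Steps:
W(c, B) = -7*(30 + B)*(B + c) (W(c, B) = -7*(30 + B)*(c + B) = -7*(30 + B)*(B + c))
W(-43, -49) - 1*(-1851) = (-210*(-49) - 210*(-43) - 7*(-49)² - 7*(-49)*(-43)) - 1*(-1851) = (10290 + 9030 - 7*2401 - 14749) + 1851 = (10290 + 9030 - 16807 - 14749) + 1851 = -12236 + 1851 = -10385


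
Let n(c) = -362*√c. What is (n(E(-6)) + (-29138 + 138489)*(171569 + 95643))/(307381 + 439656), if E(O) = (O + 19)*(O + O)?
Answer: 29219899412/747037 - 724*I*√39/747037 ≈ 39114.0 - 0.0060524*I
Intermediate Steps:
E(O) = 2*O*(19 + O) (E(O) = (19 + O)*(2*O) = 2*O*(19 + O))
(n(E(-6)) + (-29138 + 138489)*(171569 + 95643))/(307381 + 439656) = (-362*2*I*√3*√(19 - 6) + (-29138 + 138489)*(171569 + 95643))/(307381 + 439656) = (-362*2*I*√39 + 109351*267212)/747037 = (-724*I*√39 + 29219899412)*(1/747037) = (29219899412 - 724*I*√39)*(1/747037) = 29219899412/747037 - 724*I*√39/747037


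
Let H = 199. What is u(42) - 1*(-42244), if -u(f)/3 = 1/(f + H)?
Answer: 10180801/241 ≈ 42244.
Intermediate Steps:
u(f) = -3/(199 + f) (u(f) = -3/(f + 199) = -3/(199 + f))
u(42) - 1*(-42244) = -3/(199 + 42) - 1*(-42244) = -3/241 + 42244 = 10180801/241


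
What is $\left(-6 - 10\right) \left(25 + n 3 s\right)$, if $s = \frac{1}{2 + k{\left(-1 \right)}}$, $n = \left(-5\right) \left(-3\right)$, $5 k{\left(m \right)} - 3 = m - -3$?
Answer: $-640$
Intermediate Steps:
$k{\left(m \right)} = \frac{6}{5} + \frac{m}{5}$ ($k{\left(m \right)} = \frac{3}{5} + \frac{m - -3}{5} = \frac{3}{5} + \frac{m + 3}{5} = \frac{3}{5} + \frac{3 + m}{5} = \frac{3}{5} + \left(\frac{3}{5} + \frac{m}{5}\right) = \frac{6}{5} + \frac{m}{5}$)
$n = 15$
$s = \frac{1}{3}$ ($s = \frac{1}{2 + \left(\frac{6}{5} + \frac{1}{5} \left(-1\right)\right)} = \frac{1}{2 + \left(\frac{6}{5} - \frac{1}{5}\right)} = \frac{1}{2 + 1} = \frac{1}{3} \approx 0.33333$)
$\left(-6 - 10\right) \left(25 + n 3 s\right) = \left(-6 - 10\right) \left(25 + 15 \cdot 3 \cdot \frac{1}{3}\right) = \left(-6 - 10\right) \left(25 + 45 \cdot \frac{1}{3}\right) = - 16 \left(25 + 15\right) = \left(-16\right) 40 = -640$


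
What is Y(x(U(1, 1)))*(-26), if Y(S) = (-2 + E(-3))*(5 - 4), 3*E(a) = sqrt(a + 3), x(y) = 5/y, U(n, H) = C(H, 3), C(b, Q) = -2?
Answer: 52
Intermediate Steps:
U(n, H) = -2
E(a) = sqrt(3 + a)/3 (E(a) = sqrt(a + 3)/3 = sqrt(3 + a)/3)
Y(S) = -2 (Y(S) = (-2 + sqrt(3 - 3)/3)*(5 - 4) = (-2 + sqrt(0)/3)*1 = (-2 + (1/3)*0)*1 = (-2 + 0)*1 = -2*1 = -2)
Y(x(U(1, 1)))*(-26) = -2*(-26) = 52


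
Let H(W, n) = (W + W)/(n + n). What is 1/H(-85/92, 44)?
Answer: -4048/85 ≈ -47.624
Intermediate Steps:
H(W, n) = W/n (H(W, n) = (2*W)/((2*n)) = (2*W)*(1/(2*n)) = W/n)
1/H(-85/92, 44) = 1/(-85/92/44) = 1/(-85*1/92*(1/44)) = 1/(-85/92*1/44) = 1/(-85/4048) = -4048/85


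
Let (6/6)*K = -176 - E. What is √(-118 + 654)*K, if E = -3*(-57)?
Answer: -694*√134 ≈ -8033.6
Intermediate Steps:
E = 171
K = -347 (K = -176 - 1*171 = -176 - 171 = -347)
√(-118 + 654)*K = √(-118 + 654)*(-347) = √536*(-347) = (2*√134)*(-347) = -694*√134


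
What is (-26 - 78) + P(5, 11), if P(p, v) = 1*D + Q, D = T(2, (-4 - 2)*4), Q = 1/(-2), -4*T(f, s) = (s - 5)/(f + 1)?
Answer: -1225/12 ≈ -102.08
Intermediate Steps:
T(f, s) = -(-5 + s)/(4*(1 + f)) (T(f, s) = -(s - 5)/(4*(f + 1)) = -(-5 + s)/(4*(1 + f)))
Q = -1/2 ≈ -0.50000
D = 29/12 (D = (5 - (-4 - 2)*4)/(4*(1 + 2)) = (1/4)*(5 - (-6)*4)/3 = (1/4)*(1/3)*(5 - 1*(-24)) = (1/4)*(1/3)*(5 + 24) = (1/4)*(1/3)*29 = 29/12 ≈ 2.4167)
P(p, v) = 23/12 (P(p, v) = 1*(29/12) - 1/2 = 29/12 - 1/2 = 23/12)
(-26 - 78) + P(5, 11) = (-26 - 78) + 23/12 = -104 + 23/12 = -1225/12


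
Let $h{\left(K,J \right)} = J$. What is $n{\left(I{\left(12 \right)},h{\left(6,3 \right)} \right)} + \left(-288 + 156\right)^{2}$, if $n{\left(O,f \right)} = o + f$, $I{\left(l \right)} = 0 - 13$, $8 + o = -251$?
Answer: $17168$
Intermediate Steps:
$o = -259$ ($o = -8 - 251 = -259$)
$I{\left(l \right)} = -13$
$n{\left(O,f \right)} = -259 + f$
$n{\left(I{\left(12 \right)},h{\left(6,3 \right)} \right)} + \left(-288 + 156\right)^{2} = \left(-259 + 3\right) + \left(-288 + 156\right)^{2} = -256 + \left(-132\right)^{2} = -256 + 17424 = 17168$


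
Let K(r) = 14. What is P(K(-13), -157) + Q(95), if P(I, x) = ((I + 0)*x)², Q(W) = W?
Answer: 4831299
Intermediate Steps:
P(I, x) = I²*x² (P(I, x) = (I*x)² = I²*x²)
P(K(-13), -157) + Q(95) = 14²*(-157)² + 95 = 196*24649 + 95 = 4831204 + 95 = 4831299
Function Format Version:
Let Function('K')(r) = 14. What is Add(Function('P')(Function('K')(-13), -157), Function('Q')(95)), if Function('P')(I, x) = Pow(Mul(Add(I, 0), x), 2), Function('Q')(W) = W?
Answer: 4831299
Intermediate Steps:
Function('P')(I, x) = Mul(Pow(I, 2), Pow(x, 2)) (Function('P')(I, x) = Pow(Mul(I, x), 2) = Mul(Pow(I, 2), Pow(x, 2)))
Add(Function('P')(Function('K')(-13), -157), Function('Q')(95)) = Add(Mul(Pow(14, 2), Pow(-157, 2)), 95) = Add(Mul(196, 24649), 95) = Add(4831204, 95) = 4831299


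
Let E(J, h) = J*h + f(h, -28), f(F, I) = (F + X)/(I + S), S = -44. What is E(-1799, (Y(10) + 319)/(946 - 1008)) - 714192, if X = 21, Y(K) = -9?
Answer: -6346775/9 ≈ -7.0520e+5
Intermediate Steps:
f(F, I) = (21 + F)/(-44 + I) (f(F, I) = (F + 21)/(I - 44) = (21 + F)/(-44 + I))
E(J, h) = -7/24 - h/72 + J*h (E(J, h) = J*h + (21 + h)/(-44 - 28) = J*h + (21 + h)/(-72) = J*h - (21 + h)/72 = J*h + (-7/24 - h/72) = -7/24 - h/72 + J*h)
E(-1799, (Y(10) + 319)/(946 - 1008)) - 714192 = (-7/24 - (-9 + 319)/(72*(946 - 1008)) - 1799*(-9 + 319)/(946 - 1008)) - 714192 = (-7/24 - 155/(36*(-62)) - 557690/(-62)) - 714192 = (-7/24 - 155*(-1)/(36*62) - 557690*(-1)/62) - 714192 = (-7/24 - 1/72*(-5) - 1799*(-5)) - 714192 = (-7/24 + 5/72 + 8995) - 714192 = 80953/9 - 714192 = -6346775/9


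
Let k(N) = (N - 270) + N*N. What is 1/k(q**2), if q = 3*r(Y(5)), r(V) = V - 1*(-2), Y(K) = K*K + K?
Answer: 1/84943602 ≈ 1.1773e-8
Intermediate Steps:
Y(K) = K + K**2 (Y(K) = K**2 + K = K + K**2)
r(V) = 2 + V (r(V) = V + 2 = 2 + V)
q = 96 (q = 3*(2 + 5*(1 + 5)) = 3*(2 + 5*6) = 3*(2 + 30) = 3*32 = 96)
k(N) = -270 + N + N**2 (k(N) = (-270 + N) + N**2 = -270 + N + N**2)
1/k(q**2) = 1/(-270 + 96**2 + (96**2)**2) = 1/(-270 + 9216 + 9216**2) = 1/(-270 + 9216 + 84934656) = 1/84943602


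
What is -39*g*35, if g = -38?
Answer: 51870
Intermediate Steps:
-39*g*35 = -39*(-38)*35 = 1482*35 = 51870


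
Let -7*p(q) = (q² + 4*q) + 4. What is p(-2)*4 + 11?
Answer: 11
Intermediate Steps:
p(q) = -4/7 - 4*q/7 - q²/7 (p(q) = -((q² + 4*q) + 4)/7 = -(4 + q² + 4*q)/7 = -4/7 - 4*q/7 - q²/7)
p(-2)*4 + 11 = (-4/7 - 4/7*(-2) - ⅐*(-2)²)*4 + 11 = (-4/7 + 8/7 - ⅐*4)*4 + 11 = (-4/7 + 8/7 - 4/7)*4 + 11 = 0*4 + 11 = 0 + 11 = 11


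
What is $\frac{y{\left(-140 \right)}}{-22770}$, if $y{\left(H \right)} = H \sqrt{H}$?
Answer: $\frac{28 i \sqrt{35}}{2277} \approx 0.072749 i$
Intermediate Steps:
$y{\left(H \right)} = H^{\frac{3}{2}}$
$\frac{y{\left(-140 \right)}}{-22770} = \frac{\left(-140\right)^{\frac{3}{2}}}{-22770} = - 280 i \sqrt{35} \left(- \frac{1}{22770}\right) = \frac{28 i \sqrt{35}}{2277}$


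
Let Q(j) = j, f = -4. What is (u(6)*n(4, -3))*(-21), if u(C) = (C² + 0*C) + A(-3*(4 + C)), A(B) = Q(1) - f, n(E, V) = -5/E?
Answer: 4305/4 ≈ 1076.3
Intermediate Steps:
A(B) = 5 (A(B) = 1 - 1*(-4) = 1 + 4 = 5)
u(C) = 5 + C² (u(C) = (C² + 0*C) + 5 = (C² + 0) + 5 = C² + 5 = 5 + C²)
(u(6)*n(4, -3))*(-21) = ((5 + 6²)*(-5/4))*(-21) = ((5 + 36)*(-5*¼))*(-21) = (41*(-5/4))*(-21) = -205/4*(-21) = 4305/4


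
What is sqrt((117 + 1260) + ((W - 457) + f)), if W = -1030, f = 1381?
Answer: sqrt(1271) ≈ 35.651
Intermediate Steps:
sqrt((117 + 1260) + ((W - 457) + f)) = sqrt((117 + 1260) + ((-1030 - 457) + 1381)) = sqrt(1377 + (-1487 + 1381)) = sqrt(1377 - 106) = sqrt(1271)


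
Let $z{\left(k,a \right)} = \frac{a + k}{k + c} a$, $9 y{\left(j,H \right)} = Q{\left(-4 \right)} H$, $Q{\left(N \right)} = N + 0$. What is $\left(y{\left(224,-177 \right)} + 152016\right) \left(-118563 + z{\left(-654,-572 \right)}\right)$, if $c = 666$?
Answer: $- \frac{82300401364}{9} \approx -9.1445 \cdot 10^{9}$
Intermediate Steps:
$Q{\left(N \right)} = N$
$y{\left(j,H \right)} = - \frac{4 H}{9}$ ($y{\left(j,H \right)} = \frac{\left(-4\right) H}{9} = - \frac{4 H}{9}$)
$z{\left(k,a \right)} = \frac{a \left(a + k\right)}{666 + k}$ ($z{\left(k,a \right)} = \frac{a + k}{k + 666} a = \frac{a + k}{666 + k} a = \frac{a \left(a + k\right)}{666 + k}$)
$\left(y{\left(224,-177 \right)} + 152016\right) \left(-118563 + z{\left(-654,-572 \right)}\right) = \left(\left(- \frac{4}{9}\right) \left(-177\right) + 152016\right) \left(-118563 - \frac{572 \left(-572 - 654\right)}{666 - 654}\right) = \left(\frac{236}{3} + 152016\right) \left(-118563 - 572 \cdot \frac{1}{12} \left(-1226\right)\right) = \frac{456284 \left(-118563 - \frac{143}{3} \left(-1226\right)\right)}{3} = \frac{456284 \left(-118563 + \frac{175318}{3}\right)}{3} = \frac{456284}{3} \left(- \frac{180371}{3}\right) = - \frac{82300401364}{9}$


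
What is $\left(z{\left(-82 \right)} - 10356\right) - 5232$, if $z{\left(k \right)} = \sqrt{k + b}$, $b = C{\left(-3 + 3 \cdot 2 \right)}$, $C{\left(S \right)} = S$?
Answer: $-15588 + i \sqrt{79} \approx -15588.0 + 8.8882 i$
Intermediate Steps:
$b = 3$ ($b = -3 + 3 \cdot 2 = -3 + 6 = 3$)
$z{\left(k \right)} = \sqrt{3 + k}$ ($z{\left(k \right)} = \sqrt{k + 3} = \sqrt{3 + k}$)
$\left(z{\left(-82 \right)} - 10356\right) - 5232 = \left(\sqrt{3 - 82} - 10356\right) - 5232 = \left(\sqrt{-79} - 10356\right) - 5232 = \left(i \sqrt{79} - 10356\right) - 5232 = \left(-10356 + i \sqrt{79}\right) - 5232 = -15588 + i \sqrt{79}$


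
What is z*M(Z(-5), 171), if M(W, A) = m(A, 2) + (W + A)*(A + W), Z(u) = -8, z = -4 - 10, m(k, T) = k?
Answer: -374360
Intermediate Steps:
z = -14
M(W, A) = A + (A + W)² (M(W, A) = A + (W + A)*(A + W) = A + (A + W)*(A + W) = A + (A + W)²)
z*M(Z(-5), 171) = -14*(171 + (171 - 8)²) = -14*(171 + 163²) = -14*(171 + 26569) = -14*26740 = -374360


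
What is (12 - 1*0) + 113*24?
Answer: 2724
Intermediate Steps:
(12 - 1*0) + 113*24 = (12 + 0) + 2712 = 12 + 2712 = 2724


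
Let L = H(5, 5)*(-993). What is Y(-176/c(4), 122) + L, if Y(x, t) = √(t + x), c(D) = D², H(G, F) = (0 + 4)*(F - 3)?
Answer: -7944 + √111 ≈ -7933.5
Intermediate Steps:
H(G, F) = -12 + 4*F (H(G, F) = 4*(-3 + F) = -12 + 4*F)
L = -7944 (L = (-12 + 4*5)*(-993) = (-12 + 20)*(-993) = 8*(-993) = -7944)
Y(-176/c(4), 122) + L = √(122 - 176/(4²)) - 7944 = √(122 - 176/16) - 7944 = √(122 - 176*1/16) - 7944 = √(122 - 11) - 7944 = √111 - 7944 = -7944 + √111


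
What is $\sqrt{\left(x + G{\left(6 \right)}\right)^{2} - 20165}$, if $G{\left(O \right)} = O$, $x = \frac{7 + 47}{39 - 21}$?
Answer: $2 i \sqrt{5021} \approx 141.72 i$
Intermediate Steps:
$x = 3$ ($x = \frac{54}{18} = 54 \cdot \frac{1}{18} = 3$)
$\sqrt{\left(x + G{\left(6 \right)}\right)^{2} - 20165} = \sqrt{\left(3 + 6\right)^{2} - 20165} = \sqrt{9^{2} - 20165} = \sqrt{81 - 20165} = \sqrt{-20084} = 2 i \sqrt{5021}$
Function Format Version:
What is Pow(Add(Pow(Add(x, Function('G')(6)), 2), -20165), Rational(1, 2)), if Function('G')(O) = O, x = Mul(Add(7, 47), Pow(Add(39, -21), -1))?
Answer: Mul(2, I, Pow(5021, Rational(1, 2))) ≈ Mul(141.72, I)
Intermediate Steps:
x = 3 (x = Mul(54, Pow(18, -1)) = Mul(54, Rational(1, 18)) = 3)
Pow(Add(Pow(Add(x, Function('G')(6)), 2), -20165), Rational(1, 2)) = Pow(Add(Pow(Add(3, 6), 2), -20165), Rational(1, 2)) = Pow(Add(Pow(9, 2), -20165), Rational(1, 2)) = Pow(Add(81, -20165), Rational(1, 2)) = Pow(-20084, Rational(1, 2)) = Mul(2, I, Pow(5021, Rational(1, 2)))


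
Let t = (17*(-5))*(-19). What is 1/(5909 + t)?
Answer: 1/7524 ≈ 0.00013291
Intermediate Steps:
t = 1615 (t = -85*(-19) = 1615)
1/(5909 + t) = 1/(5909 + 1615) = 1/7524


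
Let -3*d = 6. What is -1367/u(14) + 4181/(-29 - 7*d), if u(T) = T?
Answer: -79039/210 ≈ -376.38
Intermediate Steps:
d = -2 (d = -⅓*6 = -2)
-1367/u(14) + 4181/(-29 - 7*d) = -1367/14 + 4181/(-29 - 7*(-2)) = -1367*1/14 + 4181/(-29 + 14) = -1367/14 + 4181/(-15) = -1367/14 + 4181*(-1/15) = -1367/14 - 4181/15 = -79039/210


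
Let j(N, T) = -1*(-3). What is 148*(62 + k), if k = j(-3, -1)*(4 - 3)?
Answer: 9620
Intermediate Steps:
j(N, T) = 3
k = 3 (k = 3*(4 - 3) = 3*1 = 3)
148*(62 + k) = 148*(62 + 3) = 148*65 = 9620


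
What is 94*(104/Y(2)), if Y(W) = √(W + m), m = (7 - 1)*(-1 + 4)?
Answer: 4888*√5/5 ≈ 2186.0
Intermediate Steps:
m = 18 (m = 6*3 = 18)
Y(W) = √(18 + W) (Y(W) = √(W + 18) = √(18 + W))
94*(104/Y(2)) = 94*(104/(√(18 + 2))) = 94*(104/(√20)) = 94*(104/((2*√5))) = 94*(104*(√5/10)) = 94*(52*√5/5) = 4888*√5/5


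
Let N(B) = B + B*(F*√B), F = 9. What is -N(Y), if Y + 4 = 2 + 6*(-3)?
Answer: 20 + 360*I*√5 ≈ 20.0 + 804.98*I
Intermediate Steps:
Y = -20 (Y = -4 + (2 + 6*(-3)) = -4 + (2 - 18) = -4 - 16 = -20)
N(B) = B + 9*B^(3/2) (N(B) = B + B*(9*√B) = B + 9*B^(3/2))
-N(Y) = -(-20 + 9*(-20)^(3/2)) = -(-20 + 9*(-40*I*√5)) = -(-20 - 360*I*√5) = 20 + 360*I*√5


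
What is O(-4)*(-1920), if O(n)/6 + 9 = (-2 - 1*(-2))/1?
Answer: 103680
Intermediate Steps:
O(n) = -54 (O(n) = -54 + 6*((-2 - 1*(-2))/1) = -54 + 6*((-2 + 2)*1) = -54 + 6*(0*1) = -54 + 6*0 = -54 + 0 = -54)
O(-4)*(-1920) = -54*(-1920) = 103680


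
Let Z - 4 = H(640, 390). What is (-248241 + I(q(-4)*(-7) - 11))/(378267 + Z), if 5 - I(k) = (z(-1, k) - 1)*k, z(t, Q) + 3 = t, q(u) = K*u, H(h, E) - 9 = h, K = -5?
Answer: -248991/378920 ≈ -0.65711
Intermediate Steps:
H(h, E) = 9 + h
Z = 653 (Z = 4 + (9 + 640) = 4 + 649 = 653)
q(u) = -5*u
z(t, Q) = -3 + t
I(k) = 5 + 5*k (I(k) = 5 - ((-3 - 1) - 1)*k = 5 - (-4 - 1)*k = 5 - (-5)*k = 5 + 5*k)
(-248241 + I(q(-4)*(-7) - 11))/(378267 + Z) = (-248241 + (5 + 5*(-5*(-4)*(-7) - 11)))/(378267 + 653) = (-248241 + (5 + 5*(20*(-7) - 11)))/378920 = (-248241 + (5 + 5*(-140 - 11)))*(1/378920) = (-248241 + (5 + 5*(-151)))*(1/378920) = (-248241 + (5 - 755))*(1/378920) = (-248241 - 750)*(1/378920) = -248991*1/378920 = -248991/378920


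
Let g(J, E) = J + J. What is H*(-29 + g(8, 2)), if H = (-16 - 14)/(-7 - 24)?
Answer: -390/31 ≈ -12.581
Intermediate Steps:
g(J, E) = 2*J
H = 30/31 (H = -30/(-31) = -30*(-1/31) = 30/31 ≈ 0.96774)
H*(-29 + g(8, 2)) = 30*(-29 + 2*8)/31 = 30*(-29 + 16)/31 = (30/31)*(-13) = -390/31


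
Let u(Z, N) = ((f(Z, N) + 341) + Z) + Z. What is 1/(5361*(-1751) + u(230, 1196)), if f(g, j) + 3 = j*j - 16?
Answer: -1/7955913 ≈ -1.2569e-7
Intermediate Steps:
f(g, j) = -19 + j² (f(g, j) = -3 + (j*j - 16) = -3 + (j² - 16) = -3 + (-16 + j²) = -19 + j²)
u(Z, N) = 322 + N² + 2*Z (u(Z, N) = (((-19 + N²) + 341) + Z) + Z = ((322 + N²) + Z) + Z = (322 + Z + N²) + Z = 322 + N² + 2*Z)
1/(5361*(-1751) + u(230, 1196)) = 1/(5361*(-1751) + (322 + 1196² + 2*230)) = 1/(-9387111 + (322 + 1430416 + 460)) = 1/(-9387111 + 1431198) = 1/(-7955913) = -1/7955913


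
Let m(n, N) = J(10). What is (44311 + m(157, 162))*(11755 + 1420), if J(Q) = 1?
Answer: 583810600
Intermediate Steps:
m(n, N) = 1
(44311 + m(157, 162))*(11755 + 1420) = (44311 + 1)*(11755 + 1420) = 44312*13175 = 583810600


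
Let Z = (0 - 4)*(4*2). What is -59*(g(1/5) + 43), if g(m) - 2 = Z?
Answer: -767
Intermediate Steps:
Z = -32 (Z = -4*8 = -32)
g(m) = -30 (g(m) = 2 - 32 = -30)
-59*(g(1/5) + 43) = -59*(-30 + 43) = -59*13 = -767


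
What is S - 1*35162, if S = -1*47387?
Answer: -82549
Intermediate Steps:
S = -47387
S - 1*35162 = -47387 - 1*35162 = -47387 - 35162 = -82549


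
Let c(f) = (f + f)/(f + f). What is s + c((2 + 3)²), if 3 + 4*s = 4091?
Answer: 1023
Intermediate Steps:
s = 1022 (s = -¾ + (¼)*4091 = -¾ + 4091/4 = 1022)
c(f) = 1 (c(f) = (2*f)/((2*f)) = (2*f)*(1/(2*f)) = 1)
s + c((2 + 3)²) = 1022 + 1 = 1023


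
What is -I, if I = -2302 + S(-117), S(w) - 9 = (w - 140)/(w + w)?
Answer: 536305/234 ≈ 2291.9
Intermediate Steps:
S(w) = 9 + (-140 + w)/(2*w) (S(w) = 9 + (w - 140)/(w + w) = 9 + (-140 + w)/((2*w)) = 9 + (-140 + w)*(1/(2*w)) = 9 + (-140 + w)/(2*w))
I = -536305/234 (I = -2302 + (19/2 - 70/(-117)) = -2302 + (19/2 - 70*(-1/117)) = -2302 + (19/2 + 70/117) = -2302 + 2363/234 = -536305/234 ≈ -2291.9)
-I = -1*(-536305/234) = 536305/234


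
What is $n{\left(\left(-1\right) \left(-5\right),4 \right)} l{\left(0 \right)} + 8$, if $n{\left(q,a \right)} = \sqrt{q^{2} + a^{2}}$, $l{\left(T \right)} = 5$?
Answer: $8 + 5 \sqrt{41} \approx 40.016$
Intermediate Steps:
$n{\left(q,a \right)} = \sqrt{a^{2} + q^{2}}$
$n{\left(\left(-1\right) \left(-5\right),4 \right)} l{\left(0 \right)} + 8 = \sqrt{4^{2} + \left(\left(-1\right) \left(-5\right)\right)^{2}} \cdot 5 + 8 = \sqrt{16 + 5^{2}} \cdot 5 + 8 = \sqrt{16 + 25} \cdot 5 + 8 = \sqrt{41} \cdot 5 + 8 = 5 \sqrt{41} + 8 = 8 + 5 \sqrt{41}$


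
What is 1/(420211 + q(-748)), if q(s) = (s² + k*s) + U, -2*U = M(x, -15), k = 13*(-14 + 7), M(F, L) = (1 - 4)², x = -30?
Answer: 2/2095557 ≈ 9.5440e-7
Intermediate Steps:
M(F, L) = 9 (M(F, L) = (-3)² = 9)
k = -91 (k = 13*(-7) = -91)
U = -9/2 (U = -½*9 = -9/2 ≈ -4.5000)
q(s) = -9/2 + s² - 91*s (q(s) = (s² - 91*s) - 9/2 = -9/2 + s² - 91*s)
1/(420211 + q(-748)) = 1/(420211 + (-9/2 + (-748)² - 91*(-748))) = 1/(420211 + (-9/2 + 559504 + 68068)) = 1/(420211 + 1255135/2) = 1/(2095557/2) = 2/2095557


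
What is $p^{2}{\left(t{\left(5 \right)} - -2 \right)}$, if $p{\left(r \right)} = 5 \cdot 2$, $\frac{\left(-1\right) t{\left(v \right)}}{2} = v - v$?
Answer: $100$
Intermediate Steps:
$t{\left(v \right)} = 0$ ($t{\left(v \right)} = - 2 \left(v - v\right) = \left(-2\right) 0 = 0$)
$p{\left(r \right)} = 10$
$p^{2}{\left(t{\left(5 \right)} - -2 \right)} = 10^{2} = 100$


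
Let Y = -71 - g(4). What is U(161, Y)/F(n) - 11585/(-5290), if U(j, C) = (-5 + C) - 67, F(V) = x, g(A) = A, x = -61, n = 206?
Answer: 296863/64538 ≈ 4.5998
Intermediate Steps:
F(V) = -61
Y = -75 (Y = -71 - 1*4 = -71 - 4 = -75)
U(j, C) = -72 + C
U(161, Y)/F(n) - 11585/(-5290) = (-72 - 75)/(-61) - 11585/(-5290) = -147*(-1/61) - 11585*(-1/5290) = 147/61 + 2317/1058 = 296863/64538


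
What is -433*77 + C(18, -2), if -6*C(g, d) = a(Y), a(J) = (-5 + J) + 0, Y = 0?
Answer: -200041/6 ≈ -33340.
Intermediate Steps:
a(J) = -5 + J
C(g, d) = ⅚ (C(g, d) = -(-5 + 0)/6 = -⅙*(-5) = ⅚)
-433*77 + C(18, -2) = -433*77 + ⅚ = -33341 + ⅚ = -200041/6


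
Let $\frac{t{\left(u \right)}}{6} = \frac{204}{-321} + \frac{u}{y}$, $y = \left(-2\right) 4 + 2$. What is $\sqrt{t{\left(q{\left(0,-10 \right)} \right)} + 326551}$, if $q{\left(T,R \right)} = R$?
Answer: $\frac{\sqrt{3738753233}}{107} \approx 571.45$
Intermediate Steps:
$y = -6$ ($y = -8 + 2 = -6$)
$t{\left(u \right)} = - \frac{408}{107} - u$ ($t{\left(u \right)} = 6 \left(\frac{204}{-321} + \frac{u}{-6}\right) = 6 \left(204 \left(- \frac{1}{321}\right) + u \left(- \frac{1}{6}\right)\right) = 6 \left(- \frac{68}{107} - \frac{u}{6}\right) = - \frac{408}{107} - u$)
$\sqrt{t{\left(q{\left(0,-10 \right)} \right)} + 326551} = \sqrt{\left(- \frac{408}{107} - -10\right) + 326551} = \sqrt{\left(- \frac{408}{107} + 10\right) + 326551} = \sqrt{\frac{662}{107} + 326551} = \sqrt{\frac{34941619}{107}} = \frac{\sqrt{3738753233}}{107}$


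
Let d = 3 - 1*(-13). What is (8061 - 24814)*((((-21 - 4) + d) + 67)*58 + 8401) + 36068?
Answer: -197062977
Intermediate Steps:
d = 16 (d = 3 + 13 = 16)
(8061 - 24814)*((((-21 - 4) + d) + 67)*58 + 8401) + 36068 = (8061 - 24814)*((((-21 - 4) + 16) + 67)*58 + 8401) + 36068 = -16753*(((-25 + 16) + 67)*58 + 8401) + 36068 = -16753*((-9 + 67)*58 + 8401) + 36068 = -16753*(58*58 + 8401) + 36068 = -16753*(3364 + 8401) + 36068 = -16753*11765 + 36068 = -197099045 + 36068 = -197062977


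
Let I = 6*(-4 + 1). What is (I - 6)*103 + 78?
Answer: -2394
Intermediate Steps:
I = -18 (I = 6*(-3) = -18)
(I - 6)*103 + 78 = (-18 - 6)*103 + 78 = -24*103 + 78 = -2472 + 78 = -2394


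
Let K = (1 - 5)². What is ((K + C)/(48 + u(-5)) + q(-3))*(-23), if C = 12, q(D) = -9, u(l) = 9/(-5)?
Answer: 6371/33 ≈ 193.06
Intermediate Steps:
u(l) = -9/5 (u(l) = 9*(-⅕) = -9/5)
K = 16 (K = (-4)² = 16)
((K + C)/(48 + u(-5)) + q(-3))*(-23) = ((16 + 12)/(48 - 9/5) - 9)*(-23) = (28/(231/5) - 9)*(-23) = (28*(5/231) - 9)*(-23) = (20/33 - 9)*(-23) = -277/33*(-23) = 6371/33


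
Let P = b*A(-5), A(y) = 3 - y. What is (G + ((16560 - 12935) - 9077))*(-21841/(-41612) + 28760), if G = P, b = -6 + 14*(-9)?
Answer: -1947165877547/10403 ≈ -1.8717e+8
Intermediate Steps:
b = -132 (b = -6 - 126 = -132)
P = -1056 (P = -132*(3 - 1*(-5)) = -132*(3 + 5) = -132*8 = -1056)
G = -1056
(G + ((16560 - 12935) - 9077))*(-21841/(-41612) + 28760) = (-1056 + ((16560 - 12935) - 9077))*(-21841/(-41612) + 28760) = (-1056 + (3625 - 9077))*(-21841*(-1/41612) + 28760) = (-1056 - 5452)*(21841/41612 + 28760) = -6508*1196782961/41612 = -1947165877547/10403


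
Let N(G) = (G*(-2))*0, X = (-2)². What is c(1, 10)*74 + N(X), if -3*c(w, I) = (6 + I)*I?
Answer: -11840/3 ≈ -3946.7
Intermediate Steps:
c(w, I) = -I*(6 + I)/3 (c(w, I) = -(6 + I)*I/3 = -I*(6 + I)/3)
X = 4
N(G) = 0 (N(G) = -2*G*0 = 0)
c(1, 10)*74 + N(X) = -⅓*10*(6 + 10)*74 + 0 = -⅓*10*16*74 + 0 = -160/3*74 + 0 = -11840/3 + 0 = -11840/3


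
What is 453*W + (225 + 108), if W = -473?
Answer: -213936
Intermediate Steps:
453*W + (225 + 108) = 453*(-473) + (225 + 108) = -214269 + 333 = -213936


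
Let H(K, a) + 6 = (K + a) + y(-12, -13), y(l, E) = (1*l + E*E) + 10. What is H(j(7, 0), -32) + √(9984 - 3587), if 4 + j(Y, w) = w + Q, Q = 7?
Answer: 132 + √6397 ≈ 211.98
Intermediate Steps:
y(l, E) = 10 + l + E² (y(l, E) = (l + E²) + 10 = 10 + l + E²)
j(Y, w) = 3 + w (j(Y, w) = -4 + (w + 7) = -4 + (7 + w) = 3 + w)
H(K, a) = 161 + K + a (H(K, a) = -6 + ((K + a) + (10 - 12 + (-13)²)) = -6 + ((K + a) + (10 - 12 + 169)) = -6 + ((K + a) + 167) = -6 + (167 + K + a) = 161 + K + a)
H(j(7, 0), -32) + √(9984 - 3587) = (161 + (3 + 0) - 32) + √(9984 - 3587) = (161 + 3 - 32) + √6397 = 132 + √6397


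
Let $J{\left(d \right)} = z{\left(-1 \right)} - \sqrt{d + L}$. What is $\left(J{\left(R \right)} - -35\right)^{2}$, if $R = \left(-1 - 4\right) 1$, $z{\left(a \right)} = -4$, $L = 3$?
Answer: $\left(31 - i \sqrt{2}\right)^{2} \approx 959.0 - 87.681 i$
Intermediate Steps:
$R = -5$ ($R = \left(-5\right) 1 = -5$)
$J{\left(d \right)} = -4 - \sqrt{3 + d}$ ($J{\left(d \right)} = -4 - \sqrt{d + 3} = -4 - \sqrt{3 + d}$)
$\left(J{\left(R \right)} - -35\right)^{2} = \left(\left(-4 - \sqrt{3 - 5}\right) - -35\right)^{2} = \left(\left(-4 - \sqrt{-2}\right) + 35\right)^{2} = \left(\left(-4 - i \sqrt{2}\right) + 35\right)^{2} = \left(31 - i \sqrt{2}\right)^{2}$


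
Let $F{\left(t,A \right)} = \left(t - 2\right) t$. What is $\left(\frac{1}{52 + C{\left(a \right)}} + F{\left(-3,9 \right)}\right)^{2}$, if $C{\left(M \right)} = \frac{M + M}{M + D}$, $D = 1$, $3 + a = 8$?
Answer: $\frac{5846724}{25921} \approx 225.56$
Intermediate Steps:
$a = 5$ ($a = -3 + 8 = 5$)
$F{\left(t,A \right)} = t \left(-2 + t\right)$ ($F{\left(t,A \right)} = \left(-2 + t\right) t = t \left(-2 + t\right)$)
$C{\left(M \right)} = \frac{2 M}{1 + M}$ ($C{\left(M \right)} = \frac{M + M}{M + 1} = \frac{2 M}{1 + M}$)
$\left(\frac{1}{52 + C{\left(a \right)}} + F{\left(-3,9 \right)}\right)^{2} = \left(\frac{1}{52 + 2 \cdot 5 \frac{1}{1 + 5}} - 3 \left(-2 - 3\right)\right)^{2} = \left(\frac{1}{52 + 2 \cdot 5 \cdot \frac{1}{6}} - -15\right)^{2} = \left(\frac{1}{52 + 2 \cdot 5 \cdot \frac{1}{6}} + 15\right)^{2} = \left(\frac{1}{52 + \frac{5}{3}} + 15\right)^{2} = \left(\frac{1}{\frac{161}{3}} + 15\right)^{2} = \left(\frac{3}{161} + 15\right)^{2} = \left(\frac{2418}{161}\right)^{2} = \frac{5846724}{25921}$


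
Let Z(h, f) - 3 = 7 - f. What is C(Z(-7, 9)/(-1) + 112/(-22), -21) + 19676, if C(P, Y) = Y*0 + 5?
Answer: 19681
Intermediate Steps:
Z(h, f) = 10 - f (Z(h, f) = 3 + (7 - f) = 10 - f)
C(P, Y) = 5 (C(P, Y) = 0 + 5 = 5)
C(Z(-7, 9)/(-1) + 112/(-22), -21) + 19676 = 5 + 19676 = 19681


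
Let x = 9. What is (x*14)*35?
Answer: 4410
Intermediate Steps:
(x*14)*35 = (9*14)*35 = 126*35 = 4410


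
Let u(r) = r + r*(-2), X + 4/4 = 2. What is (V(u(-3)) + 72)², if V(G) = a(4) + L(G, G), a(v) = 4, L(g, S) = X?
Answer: 5929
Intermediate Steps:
X = 1 (X = -1 + 2 = 1)
L(g, S) = 1
u(r) = -r (u(r) = r - 2*r = -r)
V(G) = 5 (V(G) = 4 + 1 = 5)
(V(u(-3)) + 72)² = (5 + 72)² = 77² = 5929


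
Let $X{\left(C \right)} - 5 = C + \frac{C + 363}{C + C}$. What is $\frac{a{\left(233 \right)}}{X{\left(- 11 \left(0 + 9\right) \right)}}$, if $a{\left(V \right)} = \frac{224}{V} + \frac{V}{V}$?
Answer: $- \frac{1371}{66638} \approx -0.020574$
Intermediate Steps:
$a{\left(V \right)} = 1 + \frac{224}{V}$ ($a{\left(V \right)} = \frac{224}{V} + 1 = 1 + \frac{224}{V}$)
$X{\left(C \right)} = 5 + C + \frac{363 + C}{2 C}$ ($X{\left(C \right)} = 5 + \left(C + \frac{C + 363}{C + C}\right) = 5 + \left(C + \frac{363 + C}{2 C}\right) = 5 + C + \frac{363 + C}{2 C}$)
$\frac{a{\left(233 \right)}}{X{\left(- 11 \left(0 + 9\right) \right)}} = \frac{\frac{1}{233} \left(224 + 233\right)}{\frac{11}{2} - 11 \left(0 + 9\right) + \frac{363}{2 \left(- 11 \left(0 + 9\right)\right)}} = \frac{\frac{1}{233} \cdot 457}{\frac{11}{2} - 99 + \frac{363}{2 \left(\left(-11\right) 9\right)}} = \frac{457}{233 \left(\frac{11}{2} - 99 + \frac{363}{2 \left(-99\right)}\right)} = \frac{457}{233 \left(\frac{11}{2} - 99 + \frac{363}{2} \left(- \frac{1}{99}\right)\right)} = \frac{457}{233 \left(\frac{11}{2} - 99 - \frac{11}{6}\right)} = \frac{457}{233 \left(- \frac{286}{3}\right)} = \frac{457}{233} \left(- \frac{3}{286}\right) = - \frac{1371}{66638}$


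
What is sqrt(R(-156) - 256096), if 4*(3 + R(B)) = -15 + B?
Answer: I*sqrt(1024567)/2 ≈ 506.1*I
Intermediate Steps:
R(B) = -27/4 + B/4 (R(B) = -3 + (-15 + B)/4 = -3 + (-15/4 + B/4) = -27/4 + B/4)
sqrt(R(-156) - 256096) = sqrt((-27/4 + (1/4)*(-156)) - 256096) = sqrt((-27/4 - 39) - 256096) = sqrt(-183/4 - 256096) = sqrt(-1024567/4) = I*sqrt(1024567)/2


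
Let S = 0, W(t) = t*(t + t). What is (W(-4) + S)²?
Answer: 1024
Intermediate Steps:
W(t) = 2*t² (W(t) = t*(2*t) = 2*t²)
(W(-4) + S)² = (2*(-4)² + 0)² = (2*16 + 0)² = (32 + 0)² = 32² = 1024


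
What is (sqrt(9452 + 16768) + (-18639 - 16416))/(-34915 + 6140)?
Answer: 7011/5755 - 2*sqrt(6555)/28775 ≈ 1.2126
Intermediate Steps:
(sqrt(9452 + 16768) + (-18639 - 16416))/(-34915 + 6140) = (sqrt(26220) - 35055)/(-28775) = (2*sqrt(6555) - 35055)*(-1/28775) = (-35055 + 2*sqrt(6555))*(-1/28775) = 7011/5755 - 2*sqrt(6555)/28775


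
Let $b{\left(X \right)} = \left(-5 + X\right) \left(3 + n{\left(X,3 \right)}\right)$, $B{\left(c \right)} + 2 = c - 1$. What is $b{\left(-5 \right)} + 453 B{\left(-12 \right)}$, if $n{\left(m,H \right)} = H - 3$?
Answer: $-6825$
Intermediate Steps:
$n{\left(m,H \right)} = -3 + H$
$B{\left(c \right)} = -3 + c$ ($B{\left(c \right)} = -2 + \left(c - 1\right) = -2 + \left(-1 + c\right) = -3 + c$)
$b{\left(X \right)} = -15 + 3 X$ ($b{\left(X \right)} = \left(-5 + X\right) \left(3 + \left(-3 + 3\right)\right) = \left(-5 + X\right) \left(3 + 0\right) = \left(-5 + X\right) 3 = -15 + 3 X$)
$b{\left(-5 \right)} + 453 B{\left(-12 \right)} = \left(-15 + 3 \left(-5\right)\right) + 453 \left(-3 - 12\right) = \left(-15 - 15\right) + 453 \left(-15\right) = -30 - 6795 = -6825$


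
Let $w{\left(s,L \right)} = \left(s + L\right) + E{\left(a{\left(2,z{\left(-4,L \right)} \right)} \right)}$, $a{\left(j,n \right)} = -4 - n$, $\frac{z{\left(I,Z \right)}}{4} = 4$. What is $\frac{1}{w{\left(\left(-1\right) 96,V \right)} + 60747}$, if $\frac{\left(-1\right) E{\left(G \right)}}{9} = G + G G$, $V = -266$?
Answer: $\frac{1}{56965} \approx 1.7555 \cdot 10^{-5}$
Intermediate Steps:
$z{\left(I,Z \right)} = 16$ ($z{\left(I,Z \right)} = 4 \cdot 4 = 16$)
$E{\left(G \right)} = - 9 G - 9 G^{2}$ ($E{\left(G \right)} = - 9 \left(G + G G\right) = - 9 \left(G + G^{2}\right) = - 9 G - 9 G^{2}$)
$w{\left(s,L \right)} = -3420 + L + s$ ($w{\left(s,L \right)} = \left(s + L\right) - 9 \left(-4 - 16\right) \left(1 - 20\right) = \left(L + s\right) - 9 \left(-4 - 16\right) \left(1 - 20\right) = \left(L + s\right) - - 180 \left(1 - 20\right) = \left(L + s\right) - \left(-180\right) \left(-19\right) = \left(L + s\right) - 3420 = -3420 + L + s$)
$\frac{1}{w{\left(\left(-1\right) 96,V \right)} + 60747} = \frac{1}{\left(-3420 - 266 - 96\right) + 60747} = \frac{1}{-3782 + 60747} = \frac{1}{56965}$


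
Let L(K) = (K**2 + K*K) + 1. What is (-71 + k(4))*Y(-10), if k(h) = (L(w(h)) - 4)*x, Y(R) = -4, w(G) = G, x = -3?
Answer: 632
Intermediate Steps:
L(K) = 1 + 2*K**2 (L(K) = (K**2 + K**2) + 1 = 2*K**2 + 1 = 1 + 2*K**2)
k(h) = 9 - 6*h**2 (k(h) = ((1 + 2*h**2) - 4)*(-3) = (-3 + 2*h**2)*(-3) = 9 - 6*h**2)
(-71 + k(4))*Y(-10) = (-71 + (9 - 6*4**2))*(-4) = (-71 + (9 - 6*16))*(-4) = (-71 + (9 - 96))*(-4) = (-71 - 87)*(-4) = -158*(-4) = 632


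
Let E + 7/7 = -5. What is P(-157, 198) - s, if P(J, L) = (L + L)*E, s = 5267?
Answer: -7643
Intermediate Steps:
E = -6 (E = -1 - 5 = -6)
P(J, L) = -12*L (P(J, L) = (L + L)*(-6) = (2*L)*(-6) = -12*L)
P(-157, 198) - s = -12*198 - 1*5267 = -2376 - 5267 = -7643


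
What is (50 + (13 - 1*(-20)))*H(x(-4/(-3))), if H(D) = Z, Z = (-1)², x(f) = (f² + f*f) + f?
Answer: 83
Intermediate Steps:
x(f) = f + 2*f² (x(f) = (f² + f²) + f = 2*f² + f = f + 2*f²)
Z = 1
H(D) = 1
(50 + (13 - 1*(-20)))*H(x(-4/(-3))) = (50 + (13 - 1*(-20)))*1 = (50 + (13 + 20))*1 = (50 + 33)*1 = 83*1 = 83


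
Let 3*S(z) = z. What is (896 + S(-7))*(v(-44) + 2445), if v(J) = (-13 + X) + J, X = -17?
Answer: 6356651/3 ≈ 2.1189e+6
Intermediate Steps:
S(z) = z/3
v(J) = -30 + J (v(J) = (-13 - 17) + J = -30 + J)
(896 + S(-7))*(v(-44) + 2445) = (896 + (⅓)*(-7))*((-30 - 44) + 2445) = (896 - 7/3)*(-74 + 2445) = (2681/3)*2371 = 6356651/3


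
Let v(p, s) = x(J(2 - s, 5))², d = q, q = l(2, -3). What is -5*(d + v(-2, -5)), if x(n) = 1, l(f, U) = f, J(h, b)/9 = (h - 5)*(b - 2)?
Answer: -15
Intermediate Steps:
J(h, b) = 9*(-5 + h)*(-2 + b) (J(h, b) = 9*((h - 5)*(b - 2)) = 9*((-5 + h)*(-2 + b)) = 9*(-5 + h)*(-2 + b))
q = 2
d = 2
v(p, s) = 1 (v(p, s) = 1² = 1)
-5*(d + v(-2, -5)) = -5*(2 + 1) = -5*3 = -15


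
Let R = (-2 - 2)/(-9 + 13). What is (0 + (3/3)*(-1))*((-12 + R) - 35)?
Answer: 48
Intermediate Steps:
R = -1 (R = -4/4 = -4*¼ = -1)
(0 + (3/3)*(-1))*((-12 + R) - 35) = (0 + (3/3)*(-1))*((-12 - 1) - 35) = (0 + (3*(⅓))*(-1))*(-13 - 35) = (0 + 1*(-1))*(-48) = (0 - 1)*(-48) = -1*(-48) = 48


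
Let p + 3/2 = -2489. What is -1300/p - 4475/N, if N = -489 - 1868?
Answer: 28418175/11740217 ≈ 2.4206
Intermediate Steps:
p = -4981/2 (p = -3/2 - 2489 = -4981/2 ≈ -2490.5)
N = -2357
-1300/p - 4475/N = -1300/(-4981/2) - 4475/(-2357) = -1300*(-2/4981) - 4475*(-1/2357) = 2600/4981 + 4475/2357 = 28418175/11740217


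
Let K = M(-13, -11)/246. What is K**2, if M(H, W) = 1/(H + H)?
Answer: 1/40908816 ≈ 2.4445e-8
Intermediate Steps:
M(H, W) = 1/(2*H)
K = -1/6396 (K = ((1/2)/(-13))/246 = ((1/2)*(-1/13))*(1/246) = -1/26*1/246 = -1/6396 ≈ -0.00015635)
K**2 = (-1/6396)**2 = 1/40908816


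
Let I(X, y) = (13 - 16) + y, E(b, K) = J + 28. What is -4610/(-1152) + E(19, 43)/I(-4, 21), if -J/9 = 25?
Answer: -1333/192 ≈ -6.9427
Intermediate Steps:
J = -225 (J = -9*25 = -225)
E(b, K) = -197 (E(b, K) = -225 + 28 = -197)
I(X, y) = -3 + y
-4610/(-1152) + E(19, 43)/I(-4, 21) = -4610/(-1152) - 197/(-3 + 21) = -4610*(-1/1152) - 197/18 = 2305/576 - 197*1/18 = 2305/576 - 197/18 = -1333/192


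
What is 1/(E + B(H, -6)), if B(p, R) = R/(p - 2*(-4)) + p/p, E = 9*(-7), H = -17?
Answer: -3/184 ≈ -0.016304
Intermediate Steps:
E = -63
B(p, R) = 1 + R/(8 + p) (B(p, R) = R/(p + 8) + 1 = R/(8 + p) + 1 = 1 + R/(8 + p))
1/(E + B(H, -6)) = 1/(-63 + (8 - 6 - 17)/(8 - 17)) = 1/(-63 - 15/(-9)) = 1/(-63 - ⅑*(-15)) = 1/(-63 + 5/3) = 1/(-184/3) = -3/184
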